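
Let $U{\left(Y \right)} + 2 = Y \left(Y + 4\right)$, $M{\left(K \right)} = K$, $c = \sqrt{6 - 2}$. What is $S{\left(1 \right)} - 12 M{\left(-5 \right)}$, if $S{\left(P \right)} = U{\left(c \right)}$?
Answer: $70$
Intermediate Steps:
$c = 2$ ($c = \sqrt{4} = 2$)
$U{\left(Y \right)} = -2 + Y \left(4 + Y\right)$ ($U{\left(Y \right)} = -2 + Y \left(Y + 4\right) = -2 + Y \left(4 + Y\right)$)
$S{\left(P \right)} = 10$ ($S{\left(P \right)} = -2 + 2^{2} + 4 \cdot 2 = -2 + 4 + 8 = 10$)
$S{\left(1 \right)} - 12 M{\left(-5 \right)} = 10 - -60 = 10 + 60 = 70$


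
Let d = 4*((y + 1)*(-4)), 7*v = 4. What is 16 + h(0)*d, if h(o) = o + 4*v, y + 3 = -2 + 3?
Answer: 368/7 ≈ 52.571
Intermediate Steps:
v = 4/7 (v = (⅐)*4 = 4/7 ≈ 0.57143)
y = -2 (y = -3 + (-2 + 3) = -3 + 1 = -2)
h(o) = 16/7 + o (h(o) = o + 4*(4/7) = o + 16/7 = 16/7 + o)
d = 16 (d = 4*((-2 + 1)*(-4)) = 4*(-1*(-4)) = 4*4 = 16)
16 + h(0)*d = 16 + (16/7 + 0)*16 = 16 + (16/7)*16 = 16 + 256/7 = 368/7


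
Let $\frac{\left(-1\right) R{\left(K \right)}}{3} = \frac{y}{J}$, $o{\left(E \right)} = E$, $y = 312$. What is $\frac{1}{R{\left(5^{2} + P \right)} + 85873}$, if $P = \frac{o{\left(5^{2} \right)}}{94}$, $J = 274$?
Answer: $\frac{137}{11764133} \approx 1.1646 \cdot 10^{-5}$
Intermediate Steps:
$P = \frac{25}{94}$ ($P = \frac{5^{2}}{94} = 25 \cdot \frac{1}{94} = \frac{25}{94} \approx 0.26596$)
$R{\left(K \right)} = - \frac{468}{137}$ ($R{\left(K \right)} = - 3 \cdot \frac{312}{274} = - 3 \cdot 312 \cdot \frac{1}{274} = \left(-3\right) \frac{156}{137} = - \frac{468}{137}$)
$\frac{1}{R{\left(5^{2} + P \right)} + 85873} = \frac{1}{- \frac{468}{137} + 85873} = \frac{1}{\frac{11764133}{137}} = \frac{137}{11764133}$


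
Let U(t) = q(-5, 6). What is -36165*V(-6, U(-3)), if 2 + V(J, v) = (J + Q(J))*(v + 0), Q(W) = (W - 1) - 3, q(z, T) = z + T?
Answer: 650970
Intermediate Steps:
q(z, T) = T + z
Q(W) = -4 + W (Q(W) = (-1 + W) - 3 = -4 + W)
U(t) = 1 (U(t) = 6 - 5 = 1)
V(J, v) = -2 + v*(-4 + 2*J) (V(J, v) = -2 + (J + (-4 + J))*(v + 0) = -2 + (-4 + 2*J)*v = -2 + v*(-4 + 2*J))
-36165*V(-6, U(-3)) = -36165*(-2 - 6*1 + 1*(-4 - 6)) = -36165*(-2 - 6 + 1*(-10)) = -36165*(-2 - 6 - 10) = -36165*(-18) = 650970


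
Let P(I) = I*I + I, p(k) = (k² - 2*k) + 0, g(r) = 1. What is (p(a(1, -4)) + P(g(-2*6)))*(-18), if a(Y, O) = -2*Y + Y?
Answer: -90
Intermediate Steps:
a(Y, O) = -Y
p(k) = k² - 2*k
P(I) = I + I² (P(I) = I² + I = I + I²)
(p(a(1, -4)) + P(g(-2*6)))*(-18) = ((-1*1)*(-2 - 1*1) + 1*(1 + 1))*(-18) = (-(-2 - 1) + 1*2)*(-18) = (-1*(-3) + 2)*(-18) = (3 + 2)*(-18) = 5*(-18) = -90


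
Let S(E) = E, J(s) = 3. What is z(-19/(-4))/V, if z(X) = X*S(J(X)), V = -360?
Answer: -19/480 ≈ -0.039583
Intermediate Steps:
z(X) = 3*X (z(X) = X*3 = 3*X)
z(-19/(-4))/V = (3*(-19/(-4)))/(-360) = (3*(-19*(-¼)))*(-1/360) = (3*(19/4))*(-1/360) = (57/4)*(-1/360) = -19/480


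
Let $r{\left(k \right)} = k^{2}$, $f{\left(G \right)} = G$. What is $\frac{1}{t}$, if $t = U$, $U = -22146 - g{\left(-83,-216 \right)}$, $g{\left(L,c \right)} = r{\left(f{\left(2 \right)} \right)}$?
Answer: $- \frac{1}{22150} \approx -4.5147 \cdot 10^{-5}$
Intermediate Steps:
$g{\left(L,c \right)} = 4$ ($g{\left(L,c \right)} = 2^{2} = 4$)
$U = -22150$ ($U = -22146 - 4 = -22150$)
$t = -22150$
$\frac{1}{t} = \frac{1}{-22150} = - \frac{1}{22150}$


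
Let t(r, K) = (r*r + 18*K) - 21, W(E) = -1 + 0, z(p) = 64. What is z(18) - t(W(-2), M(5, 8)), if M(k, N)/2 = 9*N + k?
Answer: -2688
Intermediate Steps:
M(k, N) = 2*k + 18*N (M(k, N) = 2*(9*N + k) = 2*(k + 9*N) = 2*k + 18*N)
W(E) = -1
t(r, K) = -21 + r² + 18*K (t(r, K) = (r² + 18*K) - 21 = -21 + r² + 18*K)
z(18) - t(W(-2), M(5, 8)) = 64 - (-21 + (-1)² + 18*(2*5 + 18*8)) = 64 - (-21 + 1 + 18*(10 + 144)) = 64 - (-21 + 1 + 18*154) = 64 - (-21 + 1 + 2772) = 64 - 1*2752 = 64 - 2752 = -2688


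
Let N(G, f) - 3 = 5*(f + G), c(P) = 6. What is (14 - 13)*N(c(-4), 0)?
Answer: 33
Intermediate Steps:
N(G, f) = 3 + 5*G + 5*f (N(G, f) = 3 + 5*(f + G) = 3 + 5*(G + f) = 3 + (5*G + 5*f) = 3 + 5*G + 5*f)
(14 - 13)*N(c(-4), 0) = (14 - 13)*(3 + 5*6 + 5*0) = 1*(3 + 30 + 0) = 1*33 = 33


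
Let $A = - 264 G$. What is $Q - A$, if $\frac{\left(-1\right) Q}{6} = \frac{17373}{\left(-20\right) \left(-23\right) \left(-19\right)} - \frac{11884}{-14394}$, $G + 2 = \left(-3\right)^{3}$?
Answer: $- \frac{80189570879}{10483630} \approx -7649.0$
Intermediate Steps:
$G = -29$ ($G = -2 + \left(-3\right)^{3} = -2 - 27 = -29$)
$Q = \frac{73100401}{10483630}$ ($Q = - 6 \left(\frac{17373}{\left(-20\right) \left(-23\right) \left(-19\right)} - \frac{11884}{-14394}\right) = - 6 \left(\frac{17373}{460 \left(-19\right)} - - \frac{5942}{7197}\right) = - 6 \left(\frac{17373}{-8740} + \frac{5942}{7197}\right) = - 6 \left(17373 \left(- \frac{1}{8740}\right) + \frac{5942}{7197}\right) = - 6 \left(- \frac{17373}{8740} + \frac{5942}{7197}\right) = \left(-6\right) \left(- \frac{73100401}{62901780}\right) = \frac{73100401}{10483630} \approx 6.9728$)
$A = 7656$ ($A = \left(-264\right) \left(-29\right) = 7656$)
$Q - A = \frac{73100401}{10483630} - 7656 = - \frac{80189570879}{10483630}$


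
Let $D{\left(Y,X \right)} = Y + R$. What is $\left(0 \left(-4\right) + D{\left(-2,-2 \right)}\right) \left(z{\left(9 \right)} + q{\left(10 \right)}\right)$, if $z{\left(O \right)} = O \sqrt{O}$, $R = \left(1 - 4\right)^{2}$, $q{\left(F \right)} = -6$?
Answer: $147$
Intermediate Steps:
$R = 9$ ($R = \left(-3\right)^{2} = 9$)
$z{\left(O \right)} = O^{\frac{3}{2}}$
$D{\left(Y,X \right)} = 9 + Y$ ($D{\left(Y,X \right)} = Y + 9 = 9 + Y$)
$\left(0 \left(-4\right) + D{\left(-2,-2 \right)}\right) \left(z{\left(9 \right)} + q{\left(10 \right)}\right) = \left(0 \left(-4\right) + \left(9 - 2\right)\right) \left(9^{\frac{3}{2}} - 6\right) = \left(0 + 7\right) \left(27 - 6\right) = 7 \cdot 21 = 147$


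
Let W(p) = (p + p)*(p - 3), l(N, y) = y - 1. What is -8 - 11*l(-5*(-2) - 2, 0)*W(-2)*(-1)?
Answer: -228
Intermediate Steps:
l(N, y) = -1 + y
W(p) = 2*p*(-3 + p) (W(p) = (2*p)*(-3 + p) = 2*p*(-3 + p))
-8 - 11*l(-5*(-2) - 2, 0)*W(-2)*(-1) = -8 - 11*(-1 + 0)*(2*(-2)*(-3 - 2))*(-1) = -8 - 11*(-2*(-2)*(-5))*(-1) = -8 - 11*(-1*20)*(-1) = -8 - (-220)*(-1) = -8 - 11*20 = -8 - 220 = -228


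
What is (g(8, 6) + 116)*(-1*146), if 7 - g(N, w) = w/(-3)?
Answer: -18250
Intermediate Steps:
g(N, w) = 7 + w/3 (g(N, w) = 7 - w/(-3) = 7 - w*(-1)/3 = 7 - (-1)*w/3 = 7 + w/3)
(g(8, 6) + 116)*(-1*146) = ((7 + (⅓)*6) + 116)*(-1*146) = ((7 + 2) + 116)*(-146) = (9 + 116)*(-146) = 125*(-146) = -18250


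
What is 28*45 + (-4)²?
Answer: 1276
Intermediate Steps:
28*45 + (-4)² = 1260 + 16 = 1276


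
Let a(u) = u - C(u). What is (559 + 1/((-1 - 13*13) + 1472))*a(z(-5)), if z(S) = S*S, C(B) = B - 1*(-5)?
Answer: -3639095/1302 ≈ -2795.0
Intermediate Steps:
C(B) = 5 + B (C(B) = B + 5 = 5 + B)
z(S) = S²
a(u) = -5 (a(u) = u - (5 + u) = u + (-5 - u) = -5)
(559 + 1/((-1 - 13*13) + 1472))*a(z(-5)) = (559 + 1/((-1 - 13*13) + 1472))*(-5) = (559 + 1/((-1 - 169) + 1472))*(-5) = (559 + 1/(-170 + 1472))*(-5) = (559 + 1/1302)*(-5) = (727819/1302)*(-5) = -3639095/1302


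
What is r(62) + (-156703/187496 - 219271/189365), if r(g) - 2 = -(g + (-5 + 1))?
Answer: -2059076581251/35505180040 ≈ -57.994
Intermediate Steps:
r(g) = 6 - g (r(g) = 2 - (g + (-5 + 1)) = 2 - (g - 4) = 2 - (-4 + g) = 2 + (4 - g) = 6 - g)
r(62) + (-156703/187496 - 219271/189365) = (6 - 1*62) + (-156703/187496 - 219271/189365) = (6 - 62) + (-156703*1/187496 - 219271*1/189365) = -56 + (-156703/187496 - 219271/189365) = -56 - 70786499011/35505180040 = -2059076581251/35505180040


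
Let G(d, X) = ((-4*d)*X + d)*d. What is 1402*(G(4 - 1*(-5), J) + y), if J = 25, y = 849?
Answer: -10052340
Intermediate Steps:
G(d, X) = d*(d - 4*X*d) (G(d, X) = (-4*X*d + d)*d = (d - 4*X*d)*d = d*(d - 4*X*d))
1402*(G(4 - 1*(-5), J) + y) = 1402*((4 - 1*(-5))²*(1 - 4*25) + 849) = 1402*((4 + 5)²*(1 - 100) + 849) = 1402*(9²*(-99) + 849) = 1402*(81*(-99) + 849) = 1402*(-8019 + 849) = 1402*(-7170) = -10052340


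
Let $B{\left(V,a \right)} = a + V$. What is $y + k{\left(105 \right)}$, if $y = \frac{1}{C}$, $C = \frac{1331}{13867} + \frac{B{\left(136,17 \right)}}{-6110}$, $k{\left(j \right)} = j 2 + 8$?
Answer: $\frac{1395072832}{6010759} \approx 232.1$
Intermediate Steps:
$B{\left(V,a \right)} = V + a$
$k{\left(j \right)} = 8 + 2 j$ ($k{\left(j \right)} = 2 j + 8 = 8 + 2 j$)
$C = \frac{6010759}{84727370}$ ($C = \frac{1331}{13867} + \frac{136 + 17}{-6110} = 1331 \cdot \frac{1}{13867} + 153 \left(- \frac{1}{6110}\right) = \frac{1331}{13867} - \frac{153}{6110} = \frac{6010759}{84727370} \approx 0.070942$)
$y = \frac{84727370}{6010759}$ ($y = \frac{1}{\frac{6010759}{84727370}} = \frac{84727370}{6010759} \approx 14.096$)
$y + k{\left(105 \right)} = \frac{84727370}{6010759} + \left(8 + 2 \cdot 105\right) = \frac{84727370}{6010759} + \left(8 + 210\right) = \frac{84727370}{6010759} + 218 = \frac{1395072832}{6010759}$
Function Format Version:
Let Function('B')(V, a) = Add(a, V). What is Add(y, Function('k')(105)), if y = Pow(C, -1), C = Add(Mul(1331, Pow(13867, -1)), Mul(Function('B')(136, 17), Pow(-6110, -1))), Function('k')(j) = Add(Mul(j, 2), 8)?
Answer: Rational(1395072832, 6010759) ≈ 232.10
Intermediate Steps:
Function('B')(V, a) = Add(V, a)
Function('k')(j) = Add(8, Mul(2, j)) (Function('k')(j) = Add(Mul(2, j), 8) = Add(8, Mul(2, j)))
C = Rational(6010759, 84727370) (C = Add(Mul(1331, Pow(13867, -1)), Mul(Add(136, 17), Pow(-6110, -1))) = Add(Mul(1331, Rational(1, 13867)), Mul(153, Rational(-1, 6110))) = Add(Rational(1331, 13867), Rational(-153, 6110)) = Rational(6010759, 84727370) ≈ 0.070942)
y = Rational(84727370, 6010759) (y = Pow(Rational(6010759, 84727370), -1) = Rational(84727370, 6010759) ≈ 14.096)
Add(y, Function('k')(105)) = Add(Rational(84727370, 6010759), Add(8, Mul(2, 105))) = Add(Rational(84727370, 6010759), Add(8, 210)) = Add(Rational(84727370, 6010759), 218) = Rational(1395072832, 6010759)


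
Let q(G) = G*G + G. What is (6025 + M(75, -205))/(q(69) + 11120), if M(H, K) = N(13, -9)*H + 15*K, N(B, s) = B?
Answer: 157/638 ≈ 0.24608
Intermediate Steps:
q(G) = G + G**2 (q(G) = G**2 + G = G + G**2)
M(H, K) = 13*H + 15*K
(6025 + M(75, -205))/(q(69) + 11120) = (6025 + (13*75 + 15*(-205)))/(69*(1 + 69) + 11120) = (6025 + (975 - 3075))/(69*70 + 11120) = (6025 - 2100)/(4830 + 11120) = 3925/15950 = 3925*(1/15950) = 157/638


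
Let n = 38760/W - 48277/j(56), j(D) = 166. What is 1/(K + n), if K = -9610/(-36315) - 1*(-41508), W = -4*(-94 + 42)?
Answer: 7836777/324472233775 ≈ 2.4152e-5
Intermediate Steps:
W = 208 (W = -4*(-52) = 208)
K = 301474526/7263 (K = -9610*(-1/36315) + 41508 = 1922/7263 + 41508 = 301474526/7263 ≈ 41508.)
n = -112733/1079 (n = 38760/208 - 48277/166 = 38760*(1/208) - 48277*1/166 = 4845/26 - 48277/166 = -112733/1079 ≈ -104.48)
1/(K + n) = 1/(301474526/7263 - 112733/1079) = 1/(324472233775/7836777) = 7836777/324472233775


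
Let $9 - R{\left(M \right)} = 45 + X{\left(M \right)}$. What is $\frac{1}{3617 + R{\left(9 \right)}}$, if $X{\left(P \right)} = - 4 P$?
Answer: $\frac{1}{3617} \approx 0.00027647$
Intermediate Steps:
$X{\left(P \right)} = - 4 P$
$R{\left(M \right)} = -36 + 4 M$ ($R{\left(M \right)} = 9 - \left(45 - 4 M\right) = 9 + \left(-45 + 4 M\right) = -36 + 4 M$)
$\frac{1}{3617 + R{\left(9 \right)}} = \frac{1}{3617 + \left(-36 + 4 \cdot 9\right)} = \frac{1}{3617 + \left(-36 + 36\right)} = \frac{1}{3617 + 0} = \frac{1}{3617}$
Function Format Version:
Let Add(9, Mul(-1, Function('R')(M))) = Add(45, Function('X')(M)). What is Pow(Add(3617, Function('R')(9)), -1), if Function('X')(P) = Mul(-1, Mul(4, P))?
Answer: Rational(1, 3617) ≈ 0.00027647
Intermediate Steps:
Function('X')(P) = Mul(-4, P)
Function('R')(M) = Add(-36, Mul(4, M)) (Function('R')(M) = Add(9, Mul(-1, Add(45, Mul(-4, M)))) = Add(9, Add(-45, Mul(4, M))) = Add(-36, Mul(4, M)))
Pow(Add(3617, Function('R')(9)), -1) = Pow(Add(3617, Add(-36, Mul(4, 9))), -1) = Pow(Add(3617, Add(-36, 36)), -1) = Pow(Add(3617, 0), -1) = Pow(3617, -1) = Rational(1, 3617)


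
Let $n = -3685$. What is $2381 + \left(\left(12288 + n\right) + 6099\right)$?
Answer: $17083$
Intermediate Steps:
$2381 + \left(\left(12288 + n\right) + 6099\right) = 2381 + \left(\left(12288 - 3685\right) + 6099\right) = 2381 + \left(8603 + 6099\right) = 2381 + 14702 = 17083$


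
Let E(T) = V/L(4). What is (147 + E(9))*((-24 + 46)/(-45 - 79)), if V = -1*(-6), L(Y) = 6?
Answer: -814/31 ≈ -26.258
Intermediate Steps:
V = 6
E(T) = 1 (E(T) = 6/6 = 6*(⅙) = 1)
(147 + E(9))*((-24 + 46)/(-45 - 79)) = (147 + 1)*((-24 + 46)/(-45 - 79)) = 148*(22/(-124)) = 148*(22*(-1/124)) = 148*(-11/62) = -814/31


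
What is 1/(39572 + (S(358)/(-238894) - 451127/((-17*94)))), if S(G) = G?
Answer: 190876306/7607242661759 ≈ 2.5091e-5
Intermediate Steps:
1/(39572 + (S(358)/(-238894) - 451127/((-17*94)))) = 1/(39572 + (358/(-238894) - 451127/((-17*94)))) = 1/(39572 + (358*(-1/238894) - 451127/(-1598))) = 1/(39572 + (-179/119447 - 451127*(-1/1598))) = 1/(39572 + (-179/119447 + 451127/1598)) = 1/(39572 + 53885480727/190876306) = 1/(7607242661759/190876306) = 190876306/7607242661759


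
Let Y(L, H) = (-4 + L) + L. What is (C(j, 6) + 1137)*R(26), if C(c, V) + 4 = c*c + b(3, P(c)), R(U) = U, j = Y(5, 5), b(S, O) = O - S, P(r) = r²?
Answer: 31252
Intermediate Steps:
Y(L, H) = -4 + 2*L
j = 6 (j = -4 + 2*5 = -4 + 10 = 6)
C(c, V) = -7 + 2*c² (C(c, V) = -4 + (c*c + (c² - 1*3)) = -4 + (c² + (c² - 3)) = -4 + (c² + (-3 + c²)) = -4 + (-3 + 2*c²) = -7 + 2*c²)
(C(j, 6) + 1137)*R(26) = ((-7 + 2*6²) + 1137)*26 = ((-7 + 2*36) + 1137)*26 = ((-7 + 72) + 1137)*26 = (65 + 1137)*26 = 1202*26 = 31252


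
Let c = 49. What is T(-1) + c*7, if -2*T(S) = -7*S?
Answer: 679/2 ≈ 339.50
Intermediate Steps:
T(S) = 7*S/2 (T(S) = -(-7)*S/2 = 7*S/2)
T(-1) + c*7 = (7/2)*(-1) + 49*7 = -7/2 + 343 = 679/2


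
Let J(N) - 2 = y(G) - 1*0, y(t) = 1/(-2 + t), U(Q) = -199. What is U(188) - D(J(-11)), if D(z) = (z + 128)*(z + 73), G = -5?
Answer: -486067/49 ≈ -9919.7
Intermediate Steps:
J(N) = 13/7 (J(N) = 2 + (1/(-2 - 5) - 1*0) = 2 + (1/(-7) + 0) = 2 + (-1/7 + 0) = 2 - 1/7 = 13/7)
D(z) = (73 + z)*(128 + z) (D(z) = (128 + z)*(73 + z) = (73 + z)*(128 + z))
U(188) - D(J(-11)) = -199 - (9344 + (13/7)**2 + 201*(13/7)) = -199 - (9344 + 169/49 + 2613/7) = -199 - 1*476316/49 = -199 - 476316/49 = -486067/49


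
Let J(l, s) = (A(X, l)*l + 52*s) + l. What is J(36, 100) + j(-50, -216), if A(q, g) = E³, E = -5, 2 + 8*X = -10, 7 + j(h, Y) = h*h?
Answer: 3229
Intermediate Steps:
j(h, Y) = -7 + h² (j(h, Y) = -7 + h*h = -7 + h²)
X = -3/2 (X = -¼ + (⅛)*(-10) = -¼ - 5/4 = -3/2 ≈ -1.5000)
A(q, g) = -125 (A(q, g) = (-5)³ = -125)
J(l, s) = -124*l + 52*s (J(l, s) = (-125*l + 52*s) + l = -124*l + 52*s)
J(36, 100) + j(-50, -216) = (-124*36 + 52*100) + (-7 + (-50)²) = (-4464 + 5200) + (-7 + 2500) = 736 + 2493 = 3229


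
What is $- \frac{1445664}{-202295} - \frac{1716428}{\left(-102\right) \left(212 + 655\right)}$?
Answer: $\frac{237535326218}{8944878015} \approx 26.555$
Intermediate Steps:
$- \frac{1445664}{-202295} - \frac{1716428}{\left(-102\right) \left(212 + 655\right)} = \left(-1445664\right) \left(- \frac{1}{202295}\right) - \frac{1716428}{\left(-102\right) 867} = \frac{1445664}{202295} - \frac{1716428}{-88434} = \frac{1445664}{202295} - - \frac{858214}{44217} = \frac{1445664}{202295} + \frac{858214}{44217} = \frac{237535326218}{8944878015}$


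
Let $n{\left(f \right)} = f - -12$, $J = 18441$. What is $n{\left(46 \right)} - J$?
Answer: $-18383$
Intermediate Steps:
$n{\left(f \right)} = 12 + f$ ($n{\left(f \right)} = f + 12 = 12 + f$)
$n{\left(46 \right)} - J = \left(12 + 46\right) - 18441 = 58 - 18441 = -18383$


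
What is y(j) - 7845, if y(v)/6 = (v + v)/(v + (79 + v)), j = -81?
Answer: -650163/83 ≈ -7833.3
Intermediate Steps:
y(v) = 12*v/(79 + 2*v) (y(v) = 6*((v + v)/(v + (79 + v))) = 6*((2*v)/(79 + 2*v)) = 6*(2*v/(79 + 2*v)) = 12*v/(79 + 2*v))
y(j) - 7845 = 12*(-81)/(79 + 2*(-81)) - 7845 = 12*(-81)/(79 - 162) - 7845 = 12*(-81)/(-83) - 7845 = 12*(-81)*(-1/83) - 7845 = 972/83 - 7845 = -650163/83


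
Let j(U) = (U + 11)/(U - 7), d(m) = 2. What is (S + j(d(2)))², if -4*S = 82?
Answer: 53361/100 ≈ 533.61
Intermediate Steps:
S = -41/2 (S = -¼*82 = -41/2 ≈ -20.500)
j(U) = (11 + U)/(-7 + U)
(S + j(d(2)))² = (-41/2 + (11 + 2)/(-7 + 2))² = (-41/2 + 13/(-5))² = (-41/2 - ⅕*13)² = (-41/2 - 13/5)² = (-231/10)² = 53361/100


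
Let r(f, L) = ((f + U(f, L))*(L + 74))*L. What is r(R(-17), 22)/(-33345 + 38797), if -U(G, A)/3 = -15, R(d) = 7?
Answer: 27456/1363 ≈ 20.144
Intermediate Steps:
U(G, A) = 45 (U(G, A) = -3*(-15) = 45)
r(f, L) = L*(45 + f)*(74 + L) (r(f, L) = ((f + 45)*(L + 74))*L = ((45 + f)*(74 + L))*L = L*(45 + f)*(74 + L))
r(R(-17), 22)/(-33345 + 38797) = (22*(3330 + 45*22 + 74*7 + 22*7))/(-33345 + 38797) = (22*(3330 + 990 + 518 + 154))/5452 = (22*4992)*(1/5452) = 109824*(1/5452) = 27456/1363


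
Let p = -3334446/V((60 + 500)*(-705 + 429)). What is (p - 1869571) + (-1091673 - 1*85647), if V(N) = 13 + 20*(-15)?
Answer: -871123271/287 ≈ -3.0353e+6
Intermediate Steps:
V(N) = -287 (V(N) = 13 - 300 = -287)
p = 3334446/287 (p = -3334446/(-287) = -3334446*(-1/287) = 3334446/287 ≈ 11618.)
(p - 1869571) + (-1091673 - 1*85647) = (3334446/287 - 1869571) + (-1091673 - 1*85647) = -533232431/287 + (-1091673 - 85647) = -533232431/287 - 1177320 = -871123271/287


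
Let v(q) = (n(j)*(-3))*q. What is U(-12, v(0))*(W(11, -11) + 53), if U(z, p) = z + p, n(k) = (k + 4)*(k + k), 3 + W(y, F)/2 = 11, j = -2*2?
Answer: -828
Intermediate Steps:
j = -4
W(y, F) = 16 (W(y, F) = -6 + 2*11 = -6 + 22 = 16)
n(k) = 2*k*(4 + k) (n(k) = (4 + k)*(2*k) = 2*k*(4 + k))
v(q) = 0 (v(q) = ((2*(-4)*(4 - 4))*(-3))*q = ((2*(-4)*0)*(-3))*q = (0*(-3))*q = 0*q = 0)
U(z, p) = p + z
U(-12, v(0))*(W(11, -11) + 53) = (0 - 12)*(16 + 53) = -12*69 = -828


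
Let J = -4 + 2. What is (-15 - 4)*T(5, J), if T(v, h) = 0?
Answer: 0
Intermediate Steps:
J = -2
(-15 - 4)*T(5, J) = (-15 - 4)*0 = -19*0 = 0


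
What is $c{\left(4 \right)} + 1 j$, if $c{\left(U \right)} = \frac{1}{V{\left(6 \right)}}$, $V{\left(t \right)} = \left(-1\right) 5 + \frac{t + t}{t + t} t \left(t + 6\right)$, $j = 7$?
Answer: $\frac{470}{67} \approx 7.0149$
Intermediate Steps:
$V{\left(t \right)} = -5 + t \left(6 + t\right)$ ($V{\left(t \right)} = -5 + \frac{2 t}{2 t} t \left(6 + t\right) = -5 + 2 t \frac{1}{2 t} t \left(6 + t\right) = -5 + 1 t \left(6 + t\right) = -5 + t \left(6 + t\right)$)
$c{\left(U \right)} = \frac{1}{67}$ ($c{\left(U \right)} = \frac{1}{-5 + 6^{2} + 6 \cdot 6} = \frac{1}{-5 + 36 + 36} = \frac{1}{67}$)
$c{\left(4 \right)} + 1 j = \frac{1}{67} + 1 \cdot 7 = \frac{1}{67} + 7 = \frac{470}{67}$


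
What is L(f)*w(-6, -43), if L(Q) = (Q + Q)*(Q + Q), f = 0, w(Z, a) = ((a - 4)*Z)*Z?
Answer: 0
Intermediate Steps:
w(Z, a) = Z**2*(-4 + a) (w(Z, a) = ((-4 + a)*Z)*Z = (Z*(-4 + a))*Z = Z**2*(-4 + a))
L(Q) = 4*Q**2 (L(Q) = (2*Q)*(2*Q) = 4*Q**2)
L(f)*w(-6, -43) = (4*0**2)*((-6)**2*(-4 - 43)) = (4*0)*(36*(-47)) = 0*(-1692) = 0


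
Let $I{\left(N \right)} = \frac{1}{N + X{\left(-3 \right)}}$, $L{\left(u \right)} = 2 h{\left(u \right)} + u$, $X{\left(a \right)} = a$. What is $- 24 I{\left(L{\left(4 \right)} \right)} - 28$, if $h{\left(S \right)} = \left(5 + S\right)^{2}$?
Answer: $- \frac{4588}{163} \approx -28.147$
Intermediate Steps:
$L{\left(u \right)} = u + 2 \left(5 + u\right)^{2}$ ($L{\left(u \right)} = 2 \left(5 + u\right)^{2} + u = u + 2 \left(5 + u\right)^{2}$)
$I{\left(N \right)} = \frac{1}{-3 + N}$ ($I{\left(N \right)} = \frac{1}{N - 3} = \frac{1}{-3 + N}$)
$- 24 I{\left(L{\left(4 \right)} \right)} - 28 = - \frac{24}{-3 + \left(4 + 2 \left(5 + 4\right)^{2}\right)} - 28 = - \frac{24}{-3 + \left(4 + 2 \cdot 9^{2}\right)} - 28 = - \frac{24}{-3 + \left(4 + 2 \cdot 81\right)} - 28 = - \frac{24}{-3 + \left(4 + 162\right)} - 28 = - \frac{24}{-3 + 166} - 28 = - \frac{24}{163} - 28 = - \frac{4588}{163}$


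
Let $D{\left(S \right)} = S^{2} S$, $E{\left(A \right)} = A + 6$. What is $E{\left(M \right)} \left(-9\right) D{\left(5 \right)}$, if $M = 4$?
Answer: $-11250$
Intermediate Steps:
$E{\left(A \right)} = 6 + A$
$D{\left(S \right)} = S^{3}$
$E{\left(M \right)} \left(-9\right) D{\left(5 \right)} = \left(6 + 4\right) \left(-9\right) 5^{3} = 10 \left(-9\right) 125 = \left(-90\right) 125 = -11250$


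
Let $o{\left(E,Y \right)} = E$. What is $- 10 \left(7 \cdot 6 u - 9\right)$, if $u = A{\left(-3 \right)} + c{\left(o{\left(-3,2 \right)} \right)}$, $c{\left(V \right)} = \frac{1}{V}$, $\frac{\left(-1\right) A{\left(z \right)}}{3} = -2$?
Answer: $-2290$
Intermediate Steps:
$A{\left(z \right)} = 6$ ($A{\left(z \right)} = \left(-3\right) \left(-2\right) = 6$)
$u = \frac{17}{3}$ ($u = 6 + \frac{1}{-3} = 6 - \frac{1}{3} = \frac{17}{3} \approx 5.6667$)
$- 10 \left(7 \cdot 6 u - 9\right) = - 10 \left(7 \cdot 6 \cdot \frac{17}{3} - 9\right) = - 10 \left(42 \cdot \frac{17}{3} - 9\right) = - 10 \left(238 - 9\right) = \left(-10\right) 229 = -2290$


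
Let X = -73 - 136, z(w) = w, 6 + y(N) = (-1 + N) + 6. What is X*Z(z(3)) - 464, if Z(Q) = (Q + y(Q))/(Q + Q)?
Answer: -3829/6 ≈ -638.17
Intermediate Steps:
y(N) = -1 + N (y(N) = -6 + ((-1 + N) + 6) = -6 + (5 + N) = -1 + N)
X = -209
Z(Q) = (-1 + 2*Q)/(2*Q) (Z(Q) = (Q + (-1 + Q))/(Q + Q) = (-1 + 2*Q)/((2*Q)) = (-1 + 2*Q)*(1/(2*Q)) = (-1 + 2*Q)/(2*Q))
X*Z(z(3)) - 464 = -209*(-½ + 3)/3 - 464 = -209*5/(3*2) - 464 = -209*⅚ - 464 = -1045/6 - 464 = -3829/6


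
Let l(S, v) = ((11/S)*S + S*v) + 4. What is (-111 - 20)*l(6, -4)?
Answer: 1179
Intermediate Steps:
l(S, v) = 15 + S*v (l(S, v) = (11 + S*v) + 4 = 15 + S*v)
(-111 - 20)*l(6, -4) = (-111 - 20)*(15 + 6*(-4)) = -131*(15 - 24) = -131*(-9) = 1179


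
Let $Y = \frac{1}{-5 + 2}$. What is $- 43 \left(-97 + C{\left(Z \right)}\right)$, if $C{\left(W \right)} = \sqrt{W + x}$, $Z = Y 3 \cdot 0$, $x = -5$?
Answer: $4171 - 43 i \sqrt{5} \approx 4171.0 - 96.151 i$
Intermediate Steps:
$Y = - \frac{1}{3}$ ($Y = \frac{1}{-3} = - \frac{1}{3} \approx -0.33333$)
$Z = 0$ ($Z = \left(- \frac{1}{3}\right) 3 \cdot 0 = \left(-1\right) 0 = 0$)
$C{\left(W \right)} = \sqrt{-5 + W}$ ($C{\left(W \right)} = \sqrt{W - 5} = \sqrt{-5 + W}$)
$- 43 \left(-97 + C{\left(Z \right)}\right) = - 43 \left(-97 + \sqrt{-5 + 0}\right) = - 43 \left(-97 + \sqrt{-5}\right) = - 43 \left(-97 + i \sqrt{5}\right) = 4171 - 43 i \sqrt{5}$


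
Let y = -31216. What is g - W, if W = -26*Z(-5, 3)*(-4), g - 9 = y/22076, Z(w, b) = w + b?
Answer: 1189819/5519 ≈ 215.59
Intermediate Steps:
Z(w, b) = b + w
g = 41867/5519 (g = 9 - 31216/22076 = 9 - 31216*1/22076 = 9 - 7804/5519 = 41867/5519 ≈ 7.5860)
W = -208 (W = -26*(3 - 5)*(-4) = -26*(-2)*(-4) = 52*(-4) = -208)
g - W = 41867/5519 - 1*(-208) = 41867/5519 + 208 = 1189819/5519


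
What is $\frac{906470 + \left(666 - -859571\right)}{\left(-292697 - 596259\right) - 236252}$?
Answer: $- \frac{1766707}{1125208} \approx -1.5701$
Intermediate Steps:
$\frac{906470 + \left(666 - -859571\right)}{\left(-292697 - 596259\right) - 236252} = \frac{906470 + \left(666 + 859571\right)}{-888956 - 236252} = \frac{906470 + 860237}{-1125208} = 1766707 \left(- \frac{1}{1125208}\right) = - \frac{1766707}{1125208}$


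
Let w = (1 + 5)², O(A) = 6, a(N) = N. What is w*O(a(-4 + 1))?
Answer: 216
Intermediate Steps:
w = 36 (w = 6² = 36)
w*O(a(-4 + 1)) = 36*6 = 216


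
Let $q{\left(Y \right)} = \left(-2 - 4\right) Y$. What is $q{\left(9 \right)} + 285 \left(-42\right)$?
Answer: $-12024$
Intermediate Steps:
$q{\left(Y \right)} = - 6 Y$
$q{\left(9 \right)} + 285 \left(-42\right) = \left(-6\right) 9 + 285 \left(-42\right) = -54 - 11970 = -12024$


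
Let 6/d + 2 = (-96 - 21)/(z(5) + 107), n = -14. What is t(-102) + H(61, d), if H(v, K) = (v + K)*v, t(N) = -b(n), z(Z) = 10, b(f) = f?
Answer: 3613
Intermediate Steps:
t(N) = 14 (t(N) = -1*(-14) = 14)
d = -2 (d = 6/(-2 + (-96 - 21)/(10 + 107)) = 6/(-2 - 117/117) = 6/(-2 - 117*1/117) = 6/(-2 - 1) = 6/(-3) = 6*(-1/3) = -2)
H(v, K) = v*(K + v) (H(v, K) = (K + v)*v = v*(K + v))
t(-102) + H(61, d) = 14 + 61*(-2 + 61) = 14 + 61*59 = 14 + 3599 = 3613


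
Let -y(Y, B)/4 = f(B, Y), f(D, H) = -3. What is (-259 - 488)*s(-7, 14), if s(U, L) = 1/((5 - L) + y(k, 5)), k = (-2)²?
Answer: -249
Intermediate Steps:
k = 4
y(Y, B) = 12 (y(Y, B) = -4*(-3) = 12)
s(U, L) = 1/(17 - L) (s(U, L) = 1/((5 - L) + 12) = 1/(17 - L))
(-259 - 488)*s(-7, 14) = (-259 - 488)*(-1/(-17 + 14)) = -(-747)/(-3) = -(-747)*(-1)/3 = -747*⅓ = -249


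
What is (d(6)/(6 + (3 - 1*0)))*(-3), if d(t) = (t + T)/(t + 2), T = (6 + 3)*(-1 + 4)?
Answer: -11/8 ≈ -1.3750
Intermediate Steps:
T = 27 (T = 9*3 = 27)
d(t) = (27 + t)/(2 + t) (d(t) = (t + 27)/(t + 2) = (27 + t)/(2 + t))
(d(6)/(6 + (3 - 1*0)))*(-3) = (((27 + 6)/(2 + 6))/(6 + (3 - 1*0)))*(-3) = ((33/8)/(6 + (3 + 0)))*(-3) = (((1/8)*33)/(6 + 3))*(-3) = ((33/8)/9)*(-3) = ((33/8)*(1/9))*(-3) = (11/24)*(-3) = -11/8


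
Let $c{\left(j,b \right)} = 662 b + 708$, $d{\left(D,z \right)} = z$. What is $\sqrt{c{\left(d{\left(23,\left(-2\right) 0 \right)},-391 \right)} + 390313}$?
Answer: $\sqrt{132179} \approx 363.56$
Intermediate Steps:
$c{\left(j,b \right)} = 708 + 662 b$
$\sqrt{c{\left(d{\left(23,\left(-2\right) 0 \right)},-391 \right)} + 390313} = \sqrt{\left(708 + 662 \left(-391\right)\right) + 390313} = \sqrt{\left(708 - 258842\right) + 390313} = \sqrt{-258134 + 390313} = \sqrt{132179}$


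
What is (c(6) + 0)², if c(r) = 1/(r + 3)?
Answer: 1/81 ≈ 0.012346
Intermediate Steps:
c(r) = 1/(3 + r)
(c(6) + 0)² = (1/(3 + 6) + 0)² = (1/9 + 0)² = (⅑ + 0)² = (⅑)² = 1/81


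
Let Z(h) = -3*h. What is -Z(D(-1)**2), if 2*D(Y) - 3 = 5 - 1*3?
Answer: 75/4 ≈ 18.750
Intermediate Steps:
D(Y) = 5/2 (D(Y) = 3/2 + (5 - 1*3)/2 = 3/2 + (5 - 3)/2 = 3/2 + (1/2)*2 = 3/2 + 1 = 5/2)
-Z(D(-1)**2) = -(-3)*(5/2)**2 = -(-3)*25/4 = -1*(-75/4) = 75/4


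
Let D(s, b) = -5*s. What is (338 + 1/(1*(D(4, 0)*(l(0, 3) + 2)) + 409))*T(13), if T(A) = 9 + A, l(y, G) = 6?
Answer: 1851586/249 ≈ 7436.1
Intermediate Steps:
(338 + 1/(1*(D(4, 0)*(l(0, 3) + 2)) + 409))*T(13) = (338 + 1/(1*((-5*4)*(6 + 2)) + 409))*(9 + 13) = (338 + 1/(1*(-20*8) + 409))*22 = (338 + 1/(1*(-160) + 409))*22 = (338 + 1/(-160 + 409))*22 = (338 + 1/249)*22 = (84163/249)*22 = 1851586/249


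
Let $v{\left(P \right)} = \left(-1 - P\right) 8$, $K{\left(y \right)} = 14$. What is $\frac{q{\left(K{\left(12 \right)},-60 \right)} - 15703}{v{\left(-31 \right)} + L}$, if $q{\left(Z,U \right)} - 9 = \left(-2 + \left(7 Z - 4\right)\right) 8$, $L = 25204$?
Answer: $- \frac{7479}{12722} \approx -0.58788$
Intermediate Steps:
$v{\left(P \right)} = -8 - 8 P$
$q{\left(Z,U \right)} = -39 + 56 Z$ ($q{\left(Z,U \right)} = 9 + \left(-2 + \left(7 Z - 4\right)\right) 8 = 9 + \left(-2 + \left(-4 + 7 Z\right)\right) 8 = 9 + \left(-6 + 7 Z\right) 8 = 9 + \left(-48 + 56 Z\right) = -39 + 56 Z$)
$\frac{q{\left(K{\left(12 \right)},-60 \right)} - 15703}{v{\left(-31 \right)} + L} = \frac{\left(-39 + 56 \cdot 14\right) - 15703}{\left(-8 - -248\right) + 25204} = \frac{\left(-39 + 784\right) - 15703}{\left(-8 + 248\right) + 25204} = \frac{745 - 15703}{240 + 25204} = - \frac{14958}{25444} = \left(-14958\right) \frac{1}{25444} = - \frac{7479}{12722}$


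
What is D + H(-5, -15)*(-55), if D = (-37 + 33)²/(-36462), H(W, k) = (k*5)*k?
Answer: -1128043133/18231 ≈ -61875.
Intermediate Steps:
H(W, k) = 5*k² (H(W, k) = (5*k)*k = 5*k²)
D = -8/18231 (D = (-4)²*(-1/36462) = 16*(-1/36462) = -8/18231 ≈ -0.00043881)
D + H(-5, -15)*(-55) = -8/18231 + (5*(-15)²)*(-55) = -8/18231 + (5*225)*(-55) = -8/18231 + 1125*(-55) = -8/18231 - 61875 = -1128043133/18231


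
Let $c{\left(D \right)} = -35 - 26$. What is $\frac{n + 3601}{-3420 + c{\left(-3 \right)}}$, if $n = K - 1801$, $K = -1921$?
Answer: $\frac{121}{3481} \approx 0.03476$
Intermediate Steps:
$c{\left(D \right)} = -61$
$n = -3722$ ($n = -1921 - 1801 = -3722$)
$\frac{n + 3601}{-3420 + c{\left(-3 \right)}} = \frac{-3722 + 3601}{-3420 - 61} = - \frac{121}{-3481} = \left(-121\right) \left(- \frac{1}{3481}\right) = \frac{121}{3481}$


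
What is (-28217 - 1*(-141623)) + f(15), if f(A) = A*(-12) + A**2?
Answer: 113451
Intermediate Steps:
f(A) = A**2 - 12*A (f(A) = -12*A + A**2 = A**2 - 12*A)
(-28217 - 1*(-141623)) + f(15) = (-28217 - 1*(-141623)) + 15*(-12 + 15) = (-28217 + 141623) + 15*3 = 113406 + 45 = 113451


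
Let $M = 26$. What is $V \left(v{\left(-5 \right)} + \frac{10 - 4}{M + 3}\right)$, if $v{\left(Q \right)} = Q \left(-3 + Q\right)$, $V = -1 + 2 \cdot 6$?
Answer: $\frac{12826}{29} \approx 442.28$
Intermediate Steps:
$V = 11$ ($V = -1 + 12 = 11$)
$V \left(v{\left(-5 \right)} + \frac{10 - 4}{M + 3}\right) = 11 \left(- 5 \left(-3 - 5\right) + \frac{10 - 4}{26 + 3}\right) = 11 \left(\left(-5\right) \left(-8\right) + \frac{6}{29}\right) = 11 \left(40 + 6 \cdot \frac{1}{29}\right) = 11 \left(40 + \frac{6}{29}\right) = 11 \cdot \frac{1166}{29} = \frac{12826}{29}$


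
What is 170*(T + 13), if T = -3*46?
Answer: -21250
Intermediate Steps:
T = -138
170*(T + 13) = 170*(-138 + 13) = 170*(-125) = -21250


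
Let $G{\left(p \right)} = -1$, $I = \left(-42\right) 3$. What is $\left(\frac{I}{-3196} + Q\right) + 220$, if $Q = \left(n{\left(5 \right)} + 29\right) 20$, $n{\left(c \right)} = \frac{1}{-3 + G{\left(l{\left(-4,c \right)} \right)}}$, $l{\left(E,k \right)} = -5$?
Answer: $\frac{1270473}{1598} \approx 795.04$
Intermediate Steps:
$I = -126$
$n{\left(c \right)} = - \frac{1}{4}$ ($n{\left(c \right)} = \frac{1}{-3 - 1} = \frac{1}{-4} = - \frac{1}{4}$)
$Q = 575$ ($Q = \left(- \frac{1}{4} + 29\right) 20 = \frac{115}{4} \cdot 20 = 575$)
$\left(\frac{I}{-3196} + Q\right) + 220 = \left(- \frac{126}{-3196} + 575\right) + 220 = \left(\left(-126\right) \left(- \frac{1}{3196}\right) + 575\right) + 220 = \left(\frac{63}{1598} + 575\right) + 220 = \frac{918913}{1598} + 220 = \frac{1270473}{1598}$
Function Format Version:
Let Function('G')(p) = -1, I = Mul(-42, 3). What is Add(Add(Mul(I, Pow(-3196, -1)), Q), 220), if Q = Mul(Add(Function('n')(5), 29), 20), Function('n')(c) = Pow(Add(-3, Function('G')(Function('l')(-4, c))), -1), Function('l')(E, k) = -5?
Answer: Rational(1270473, 1598) ≈ 795.04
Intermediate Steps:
I = -126
Function('n')(c) = Rational(-1, 4) (Function('n')(c) = Pow(Add(-3, -1), -1) = Pow(-4, -1) = Rational(-1, 4))
Q = 575 (Q = Mul(Add(Rational(-1, 4), 29), 20) = Mul(Rational(115, 4), 20) = 575)
Add(Add(Mul(I, Pow(-3196, -1)), Q), 220) = Add(Add(Mul(-126, Pow(-3196, -1)), 575), 220) = Add(Add(Mul(-126, Rational(-1, 3196)), 575), 220) = Add(Add(Rational(63, 1598), 575), 220) = Add(Rational(918913, 1598), 220) = Rational(1270473, 1598)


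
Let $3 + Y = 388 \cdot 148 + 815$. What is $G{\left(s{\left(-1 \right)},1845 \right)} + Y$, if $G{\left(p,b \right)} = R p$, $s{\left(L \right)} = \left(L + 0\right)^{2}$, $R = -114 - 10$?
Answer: $58112$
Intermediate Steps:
$R = -124$ ($R = -114 - 10 = -124$)
$s{\left(L \right)} = L^{2}$
$G{\left(p,b \right)} = - 124 p$
$Y = 58236$ ($Y = -3 + \left(388 \cdot 148 + 815\right) = -3 + \left(57424 + 815\right) = -3 + 58239 = 58236$)
$G{\left(s{\left(-1 \right)},1845 \right)} + Y = - 124 \left(-1\right)^{2} + 58236 = \left(-124\right) 1 + 58236 = -124 + 58236 = 58112$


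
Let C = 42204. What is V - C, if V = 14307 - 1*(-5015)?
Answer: -22882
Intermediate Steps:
V = 19322 (V = 14307 + 5015 = 19322)
V - C = 19322 - 1*42204 = 19322 - 42204 = -22882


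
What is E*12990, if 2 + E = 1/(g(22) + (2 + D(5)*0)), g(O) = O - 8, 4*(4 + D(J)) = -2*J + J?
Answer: -201345/8 ≈ -25168.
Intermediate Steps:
D(J) = -4 - J/4 (D(J) = -4 + (-2*J + J)/4 = -4 + (-J)/4 = -4 - J/4)
g(O) = -8 + O
E = -31/16 (E = -2 + 1/((-8 + 22) + (2 + (-4 - ¼*5)*0)) = -2 + 1/(14 + (2 + (-4 - 5/4)*0)) = -2 + 1/(14 + (2 - 21/4*0)) = -2 + 1/(14 + (2 + 0)) = -2 + 1/(14 + 2) = -2 + 1/16 = -31/16 ≈ -1.9375)
E*12990 = -31/16*12990 = -201345/8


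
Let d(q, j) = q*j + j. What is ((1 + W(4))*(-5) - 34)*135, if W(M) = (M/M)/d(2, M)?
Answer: -21285/4 ≈ -5321.3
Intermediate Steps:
d(q, j) = j + j*q (d(q, j) = j*q + j = j + j*q)
W(M) = 1/(3*M) (W(M) = (M/M)/((M*(1 + 2))) = 1/(M*3) = 1/(3*M))
((1 + W(4))*(-5) - 34)*135 = ((1 + (⅓)/4)*(-5) - 34)*135 = ((1 + (⅓)*(¼))*(-5) - 34)*135 = ((1 + 1/12)*(-5) - 34)*135 = ((13/12)*(-5) - 34)*135 = (-65/12 - 34)*135 = -473/12*135 = -21285/4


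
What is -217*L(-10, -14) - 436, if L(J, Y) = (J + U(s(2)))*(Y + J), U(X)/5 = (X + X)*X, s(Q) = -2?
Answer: 155804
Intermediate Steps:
U(X) = 10*X² (U(X) = 5*((X + X)*X) = 5*((2*X)*X) = 5*(2*X²) = 10*X²)
L(J, Y) = (40 + J)*(J + Y) (L(J, Y) = (J + 10*(-2)²)*(Y + J) = (J + 10*4)*(J + Y) = (J + 40)*(J + Y) = (40 + J)*(J + Y))
-217*L(-10, -14) - 436 = -217*((-10)² + 40*(-10) + 40*(-14) - 10*(-14)) - 436 = -217*(100 - 400 - 560 + 140) - 436 = -217*(-720) - 436 = 156240 - 436 = 155804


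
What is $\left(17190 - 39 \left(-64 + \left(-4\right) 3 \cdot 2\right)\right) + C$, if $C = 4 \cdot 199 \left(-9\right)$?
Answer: $13458$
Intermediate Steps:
$C = -7164$ ($C = 4 \left(-1791\right) = -7164$)
$\left(17190 - 39 \left(-64 + \left(-4\right) 3 \cdot 2\right)\right) + C = \left(17190 - 39 \left(-64 + \left(-4\right) 3 \cdot 2\right)\right) - 7164 = \left(17190 - 39 \left(-64 - 24\right)\right) - 7164 = \left(17190 - -3432\right) - 7164 = \left(17190 + 3432\right) - 7164 = 20622 - 7164 = 13458$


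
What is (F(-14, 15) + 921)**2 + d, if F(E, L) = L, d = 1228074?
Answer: 2104170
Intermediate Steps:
(F(-14, 15) + 921)**2 + d = (15 + 921)**2 + 1228074 = 936**2 + 1228074 = 876096 + 1228074 = 2104170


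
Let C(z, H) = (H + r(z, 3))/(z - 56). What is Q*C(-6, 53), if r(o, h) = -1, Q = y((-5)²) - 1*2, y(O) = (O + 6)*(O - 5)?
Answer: -16068/31 ≈ -518.32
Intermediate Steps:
y(O) = (-5 + O)*(6 + O) (y(O) = (6 + O)*(-5 + O) = (-5 + O)*(6 + O))
Q = 618 (Q = (-30 + (-5)² + ((-5)²)²) - 1*2 = (-30 + 25 + 25²) - 2 = (-30 + 25 + 625) - 2 = 620 - 2 = 618)
C(z, H) = (-1 + H)/(-56 + z) (C(z, H) = (H - 1)/(z - 56) = (-1 + H)/(-56 + z))
Q*C(-6, 53) = 618*((-1 + 53)/(-56 - 6)) = 618*(52/(-62)) = 618*(-1/62*52) = 618*(-26/31) = -16068/31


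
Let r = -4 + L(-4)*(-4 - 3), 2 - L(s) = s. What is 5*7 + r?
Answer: -11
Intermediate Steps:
L(s) = 2 - s
r = -46 (r = -4 + (2 - 1*(-4))*(-4 - 3) = -4 + (2 + 4)*(-7) = -4 + 6*(-7) = -4 - 42 = -46)
5*7 + r = 5*7 - 46 = 35 - 46 = -11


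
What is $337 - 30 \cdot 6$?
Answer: $157$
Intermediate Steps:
$337 - 30 \cdot 6 = 337 - 180 = 157$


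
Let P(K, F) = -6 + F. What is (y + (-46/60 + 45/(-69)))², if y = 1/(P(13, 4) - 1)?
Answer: 162409/52900 ≈ 3.0701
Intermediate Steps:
y = -⅓ (y = 1/((-6 + 4) - 1) = 1/(-2 - 1) = 1/(-3) = -⅓ ≈ -0.33333)
(y + (-46/60 + 45/(-69)))² = (-⅓ + (-46/60 + 45/(-69)))² = (-⅓ + (-46*1/60 + 45*(-1/69)))² = (-⅓ + (-23/30 - 15/23))² = (-⅓ - 979/690)² = (-403/230)² = 162409/52900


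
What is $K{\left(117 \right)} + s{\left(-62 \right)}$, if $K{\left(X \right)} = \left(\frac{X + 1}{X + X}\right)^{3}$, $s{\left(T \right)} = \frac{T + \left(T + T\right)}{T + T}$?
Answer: $\frac{5215597}{3203226} \approx 1.6282$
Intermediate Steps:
$s{\left(T \right)} = \frac{3}{2}$ ($s{\left(T \right)} = \frac{T + 2 T}{2 T} = 3 T \frac{1}{2 T} = \frac{3}{2}$)
$K{\left(X \right)} = \frac{\left(1 + X\right)^{3}}{8 X^{3}}$ ($K{\left(X \right)} = \left(\frac{1 + X}{2 X}\right)^{3} = \frac{\left(1 + X\right)^{3}}{8 X^{3}}$)
$K{\left(117 \right)} + s{\left(-62 \right)} = \frac{\left(1 + 117\right)^{3}}{8 \cdot 1601613} + \frac{3}{2} = \frac{1}{8} \cdot \frac{1}{1601613} \cdot 118^{3} + \frac{3}{2} = \frac{1}{8} \cdot \frac{1}{1601613} \cdot 1643032 + \frac{3}{2} = \frac{205379}{1601613} + \frac{3}{2} = \frac{5215597}{3203226}$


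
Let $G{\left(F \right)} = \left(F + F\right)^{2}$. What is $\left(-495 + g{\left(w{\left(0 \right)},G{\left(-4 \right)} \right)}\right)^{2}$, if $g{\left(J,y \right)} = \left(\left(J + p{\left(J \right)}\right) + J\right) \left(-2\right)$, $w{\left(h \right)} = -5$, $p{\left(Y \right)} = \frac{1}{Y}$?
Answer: $\frac{5631129}{25} \approx 2.2525 \cdot 10^{5}$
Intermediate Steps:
$G{\left(F \right)} = 4 F^{2}$ ($G{\left(F \right)} = \left(2 F\right)^{2} = 4 F^{2}$)
$g{\left(J,y \right)} = - 4 J - \frac{2}{J}$ ($g{\left(J,y \right)} = \left(\left(J + \frac{1}{J}\right) + J\right) \left(-2\right) = \left(\frac{1}{J} + 2 J\right) \left(-2\right) = - 4 J - \frac{2}{J}$)
$\left(-495 + g{\left(w{\left(0 \right)},G{\left(-4 \right)} \right)}\right)^{2} = \left(-495 - \left(-20 + \frac{2}{-5}\right)\right)^{2} = \left(-495 + \left(20 - - \frac{2}{5}\right)\right)^{2} = \left(-495 + \left(20 + \frac{2}{5}\right)\right)^{2} = \left(-495 + \frac{102}{5}\right)^{2} = \left(- \frac{2373}{5}\right)^{2} = \frac{5631129}{25}$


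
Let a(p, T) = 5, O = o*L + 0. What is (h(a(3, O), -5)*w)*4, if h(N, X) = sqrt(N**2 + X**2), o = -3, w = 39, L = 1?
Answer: 780*sqrt(2) ≈ 1103.1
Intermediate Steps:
O = -3 (O = -3*1 + 0 = -3 + 0 = -3)
(h(a(3, O), -5)*w)*4 = (sqrt(5**2 + (-5)**2)*39)*4 = (sqrt(25 + 25)*39)*4 = (sqrt(50)*39)*4 = ((5*sqrt(2))*39)*4 = (195*sqrt(2))*4 = 780*sqrt(2)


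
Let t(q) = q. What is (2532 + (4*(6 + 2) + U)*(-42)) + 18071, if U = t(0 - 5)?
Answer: 19469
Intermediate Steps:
U = -5 (U = 0 - 5 = -5)
(2532 + (4*(6 + 2) + U)*(-42)) + 18071 = (2532 + (4*(6 + 2) - 5)*(-42)) + 18071 = (2532 + (4*8 - 5)*(-42)) + 18071 = (2532 + (32 - 5)*(-42)) + 18071 = (2532 + 27*(-42)) + 18071 = (2532 - 1134) + 18071 = 1398 + 18071 = 19469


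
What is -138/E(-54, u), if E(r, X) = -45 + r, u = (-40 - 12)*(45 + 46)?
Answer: 46/33 ≈ 1.3939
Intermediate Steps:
u = -4732 (u = -52*91 = -4732)
-138/E(-54, u) = -138/(-45 - 54) = -138/(-99) = -138*(-1/99) = 46/33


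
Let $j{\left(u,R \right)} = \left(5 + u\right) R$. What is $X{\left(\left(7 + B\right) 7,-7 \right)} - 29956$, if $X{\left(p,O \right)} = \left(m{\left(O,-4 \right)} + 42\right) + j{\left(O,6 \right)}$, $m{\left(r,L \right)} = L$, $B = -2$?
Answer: $-29930$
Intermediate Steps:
$j{\left(u,R \right)} = R \left(5 + u\right)$
$X{\left(p,O \right)} = 68 + 6 O$ ($X{\left(p,O \right)} = \left(-4 + 42\right) + 6 \left(5 + O\right) = 38 + \left(30 + 6 O\right) = 68 + 6 O$)
$X{\left(\left(7 + B\right) 7,-7 \right)} - 29956 = \left(68 + 6 \left(-7\right)\right) - 29956 = \left(68 - 42\right) - 29956 = 26 - 29956 = -29930$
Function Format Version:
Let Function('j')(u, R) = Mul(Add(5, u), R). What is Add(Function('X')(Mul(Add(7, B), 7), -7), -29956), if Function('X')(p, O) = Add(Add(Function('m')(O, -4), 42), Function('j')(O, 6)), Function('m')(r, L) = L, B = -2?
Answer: -29930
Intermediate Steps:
Function('j')(u, R) = Mul(R, Add(5, u))
Function('X')(p, O) = Add(68, Mul(6, O)) (Function('X')(p, O) = Add(Add(-4, 42), Mul(6, Add(5, O))) = Add(38, Add(30, Mul(6, O))) = Add(68, Mul(6, O)))
Add(Function('X')(Mul(Add(7, B), 7), -7), -29956) = Add(Add(68, Mul(6, -7)), -29956) = Add(Add(68, -42), -29956) = Add(26, -29956) = -29930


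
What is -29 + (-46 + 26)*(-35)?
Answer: 671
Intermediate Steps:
-29 + (-46 + 26)*(-35) = -29 - 20*(-35) = -29 + 700 = 671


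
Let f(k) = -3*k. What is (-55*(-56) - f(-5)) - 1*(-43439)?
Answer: 46504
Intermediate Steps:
(-55*(-56) - f(-5)) - 1*(-43439) = (-55*(-56) - (-3)*(-5)) - 1*(-43439) = (3080 - 1*15) + 43439 = (3080 - 15) + 43439 = 3065 + 43439 = 46504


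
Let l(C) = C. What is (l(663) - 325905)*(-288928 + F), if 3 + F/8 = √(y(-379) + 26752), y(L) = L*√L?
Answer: 93979326384 - 2601936*√(26752 - 379*I*√379) ≈ 9.355e+10 + 5.8147e+7*I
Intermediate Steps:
y(L) = L^(3/2)
F = -24 + 8*√(26752 - 379*I*√379) (F = -24 + 8*√((-379)^(3/2) + 26752) = -24 + 8*√(-379*I*√379 + 26752) = -24 + 8*√(26752 - 379*I*√379) ≈ 1296.6 - 178.78*I)
(l(663) - 325905)*(-288928 + F) = (663 - 325905)*(-288928 + (-24 + 8*√(26752 - 379*I*√379))) = -325242*(-288952 + 8*√(26752 - 379*I*√379)) = 93979326384 - 2601936*√(26752 - 379*I*√379)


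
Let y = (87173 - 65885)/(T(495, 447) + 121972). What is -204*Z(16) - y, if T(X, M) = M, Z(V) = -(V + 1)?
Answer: 424527804/122419 ≈ 3467.8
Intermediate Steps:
Z(V) = -1 - V (Z(V) = -(1 + V) = -1 - V)
y = 21288/122419 (y = (87173 - 65885)/(447 + 121972) = 21288/122419 ≈ 0.17389)
-204*Z(16) - y = -204*(-1 - 1*16) - 1*21288/122419 = -204*(-1 - 16) - 21288/122419 = -204*(-17) - 21288/122419 = 3468 - 21288/122419 = 424527804/122419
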